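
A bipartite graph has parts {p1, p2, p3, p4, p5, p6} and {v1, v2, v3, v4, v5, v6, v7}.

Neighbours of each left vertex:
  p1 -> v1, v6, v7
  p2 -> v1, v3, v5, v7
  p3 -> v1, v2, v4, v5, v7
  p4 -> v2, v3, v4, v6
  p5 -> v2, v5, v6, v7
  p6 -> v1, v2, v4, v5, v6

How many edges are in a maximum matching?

One maximum matching: p1→v6, p2→v3, p3→v1, p4→v4, p5→v7, p6→v2.
This saturates every left vertex, so 6 is the maximum.

6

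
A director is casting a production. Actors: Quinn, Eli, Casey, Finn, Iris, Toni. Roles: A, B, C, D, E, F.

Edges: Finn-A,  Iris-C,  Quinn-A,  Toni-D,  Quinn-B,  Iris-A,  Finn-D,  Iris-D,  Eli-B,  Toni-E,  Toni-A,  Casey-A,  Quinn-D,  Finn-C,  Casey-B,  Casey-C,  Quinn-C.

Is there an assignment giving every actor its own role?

The set {Quinn, Eli, Casey, Finn, Iris} has only 4 neighbours ({A, B, C, D}), so by Hall's theorem at most 5 of the 6 actors can be matched.
Hence no matching covers every actor.

No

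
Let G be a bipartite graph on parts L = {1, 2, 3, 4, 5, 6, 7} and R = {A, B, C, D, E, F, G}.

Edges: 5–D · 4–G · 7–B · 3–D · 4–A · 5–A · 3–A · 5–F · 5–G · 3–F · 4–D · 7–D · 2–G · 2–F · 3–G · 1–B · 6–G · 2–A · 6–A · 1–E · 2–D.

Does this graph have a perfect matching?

No

The set {2, 3, 4, 5, 6} has only 4 neighbours ({A, D, F, G}), so by Hall's theorem at most 6 of the 7 left vertices can be matched.
Hence no matching covers every left vertex.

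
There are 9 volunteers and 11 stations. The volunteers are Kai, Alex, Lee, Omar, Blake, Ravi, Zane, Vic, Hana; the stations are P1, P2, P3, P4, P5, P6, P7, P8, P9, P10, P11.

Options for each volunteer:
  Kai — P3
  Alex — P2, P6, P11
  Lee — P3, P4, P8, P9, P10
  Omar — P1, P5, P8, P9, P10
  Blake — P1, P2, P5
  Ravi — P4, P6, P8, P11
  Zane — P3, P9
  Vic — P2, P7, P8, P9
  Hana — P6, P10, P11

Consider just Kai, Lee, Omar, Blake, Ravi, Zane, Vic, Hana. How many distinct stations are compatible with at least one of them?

The union of neighbours of {Kai, Lee, Omar, Blake, Ravi, Zane, Vic, Hana} is {P1, P2, P3, P4, P5, P6, P7, P8, P9, P10, P11}, which has 11 elements.
Since |N(S)| = 11 ≥ |S| = 8, Hall's condition holds for this subset.

11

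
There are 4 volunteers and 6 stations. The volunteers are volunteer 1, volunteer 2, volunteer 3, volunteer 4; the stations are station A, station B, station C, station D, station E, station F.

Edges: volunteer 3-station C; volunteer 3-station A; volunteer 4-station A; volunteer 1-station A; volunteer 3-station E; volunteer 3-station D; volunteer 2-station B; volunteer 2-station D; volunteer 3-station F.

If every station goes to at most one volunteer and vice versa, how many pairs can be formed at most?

A valid assignment of size 3: volunteer 1–station A, volunteer 2–station B, volunteer 3–station F.
The set {volunteer 1, volunteer 4} has only 1 neighbour ({station A}), so by Hall's theorem at most 3 of the 4 volunteers can be matched.

3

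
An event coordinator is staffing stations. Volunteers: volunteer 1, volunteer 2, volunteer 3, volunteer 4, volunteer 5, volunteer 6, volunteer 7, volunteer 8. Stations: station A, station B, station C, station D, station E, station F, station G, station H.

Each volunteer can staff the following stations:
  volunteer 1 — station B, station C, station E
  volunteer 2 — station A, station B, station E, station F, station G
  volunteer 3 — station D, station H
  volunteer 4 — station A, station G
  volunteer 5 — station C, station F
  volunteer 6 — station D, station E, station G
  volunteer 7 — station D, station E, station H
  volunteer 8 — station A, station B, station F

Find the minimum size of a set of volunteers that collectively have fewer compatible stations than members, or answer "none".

A matching saturating every volunteer exists, for instance volunteer 1→station C, volunteer 2→station B, volunteer 3→station H, volunteer 4→station G, volunteer 5→station F, volunteer 6→station D, volunteer 7→station E, volunteer 8→station A.
By Hall's marriage theorem, this means |N(S)| ≥ |S| for every subset S, so no violating subset exists.

none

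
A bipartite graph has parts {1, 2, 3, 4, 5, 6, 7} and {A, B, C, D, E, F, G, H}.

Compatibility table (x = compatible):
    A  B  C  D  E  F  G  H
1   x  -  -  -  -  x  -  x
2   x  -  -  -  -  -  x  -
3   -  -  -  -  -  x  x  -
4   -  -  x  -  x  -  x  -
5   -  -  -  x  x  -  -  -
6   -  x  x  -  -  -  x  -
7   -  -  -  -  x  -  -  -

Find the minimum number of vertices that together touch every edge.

{1, 2, 3, 4, 5, 6, 7} is a vertex cover of size 7: every edge has an endpoint in this set.
No smaller cover exists because 1–H, 2–G, 3–F, 4–C, 5–D, 6–B, 7–E is a matching of size 7, and a cover must include an endpoint of each of these disjoint edges (König's theorem).

7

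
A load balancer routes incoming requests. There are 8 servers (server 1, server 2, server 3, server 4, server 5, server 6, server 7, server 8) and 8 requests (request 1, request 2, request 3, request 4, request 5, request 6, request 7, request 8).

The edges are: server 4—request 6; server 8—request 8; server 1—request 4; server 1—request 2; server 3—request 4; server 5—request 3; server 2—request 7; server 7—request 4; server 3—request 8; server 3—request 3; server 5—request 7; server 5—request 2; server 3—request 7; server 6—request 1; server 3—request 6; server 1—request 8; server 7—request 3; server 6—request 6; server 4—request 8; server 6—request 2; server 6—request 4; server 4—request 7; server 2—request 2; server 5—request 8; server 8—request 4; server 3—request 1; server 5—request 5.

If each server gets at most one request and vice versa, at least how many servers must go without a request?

0

For example, pair server 1→request 8, server 2→request 2, server 3→request 7, server 4→request 6, server 5→request 5, server 6→request 1, server 7→request 3, server 8→request 4.
This saturates every server, so 8 is the maximum.
That matches 8 of the 8, leaving 0 unmatched; no matching can do better.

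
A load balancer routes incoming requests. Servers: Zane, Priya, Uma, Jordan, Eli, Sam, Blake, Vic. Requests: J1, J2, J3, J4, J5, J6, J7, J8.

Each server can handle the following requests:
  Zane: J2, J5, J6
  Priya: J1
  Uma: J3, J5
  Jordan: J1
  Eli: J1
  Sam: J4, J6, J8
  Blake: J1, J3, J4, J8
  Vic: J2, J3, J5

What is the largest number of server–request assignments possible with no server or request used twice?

6

A valid assignment of size 6: Zane–J2, Priya–J1, Uma–J5, Sam–J6, Blake–J8, Vic–J3.
The set {Priya, Jordan, Eli} has only 1 neighbour ({J1}), so by Hall's theorem at most 6 of the 8 servers can be matched.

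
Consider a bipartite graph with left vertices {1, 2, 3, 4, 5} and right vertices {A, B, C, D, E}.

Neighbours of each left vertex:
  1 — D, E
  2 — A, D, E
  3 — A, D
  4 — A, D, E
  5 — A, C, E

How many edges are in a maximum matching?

A valid assignment of size 4: 1→E, 2→A, 3→D, 5→C.
The set {1, 2, 3, 4} has only 3 neighbours ({A, D, E}), so by Hall's theorem at most 4 of the 5 left vertices can be matched.

4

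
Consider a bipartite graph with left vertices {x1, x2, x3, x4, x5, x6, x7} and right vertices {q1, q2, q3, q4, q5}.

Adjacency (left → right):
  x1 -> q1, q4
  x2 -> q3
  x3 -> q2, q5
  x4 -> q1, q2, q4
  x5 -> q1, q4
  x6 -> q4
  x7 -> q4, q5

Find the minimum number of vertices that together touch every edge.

{x2, q1, q2, q4, q5} is a vertex cover of size 5: every edge has an endpoint in this set.
No smaller cover exists because x1–q1, x2–q3, x3–q5, x4–q2, x5–q4 is a matching of size 5, and a cover must include an endpoint of each of these disjoint edges (König's theorem).

5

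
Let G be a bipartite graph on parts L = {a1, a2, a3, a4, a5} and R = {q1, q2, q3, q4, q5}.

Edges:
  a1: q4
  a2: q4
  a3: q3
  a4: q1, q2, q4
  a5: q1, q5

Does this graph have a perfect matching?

The set {a1, a2} has only 1 neighbour ({q4}), so by Hall's theorem at most 4 of the 5 left vertices can be matched.
Hence no matching covers every left vertex.

No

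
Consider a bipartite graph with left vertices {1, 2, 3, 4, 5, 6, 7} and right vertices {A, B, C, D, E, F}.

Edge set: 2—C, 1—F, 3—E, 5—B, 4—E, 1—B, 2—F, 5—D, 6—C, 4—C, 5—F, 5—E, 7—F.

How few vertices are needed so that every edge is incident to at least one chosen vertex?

{1, 5, C, E, F} is a vertex cover of size 5: every edge has an endpoint in this set.
No smaller cover exists because 1–B, 2–F, 3–E, 4–C, 5–D is a matching of size 5, and a cover must include an endpoint of each of these disjoint edges (König's theorem).

5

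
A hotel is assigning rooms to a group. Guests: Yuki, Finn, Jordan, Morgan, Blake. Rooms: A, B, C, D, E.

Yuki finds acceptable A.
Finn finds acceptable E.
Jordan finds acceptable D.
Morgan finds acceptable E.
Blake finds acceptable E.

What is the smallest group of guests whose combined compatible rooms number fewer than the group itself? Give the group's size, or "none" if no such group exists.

Take S = {Finn, Morgan}. Its neighbourhood is {E}, so |N(S)| = 1 < |S| = 2.
No single vertex violates Hall's condition since each has at least one neighbour, so 2 is the minimum.

2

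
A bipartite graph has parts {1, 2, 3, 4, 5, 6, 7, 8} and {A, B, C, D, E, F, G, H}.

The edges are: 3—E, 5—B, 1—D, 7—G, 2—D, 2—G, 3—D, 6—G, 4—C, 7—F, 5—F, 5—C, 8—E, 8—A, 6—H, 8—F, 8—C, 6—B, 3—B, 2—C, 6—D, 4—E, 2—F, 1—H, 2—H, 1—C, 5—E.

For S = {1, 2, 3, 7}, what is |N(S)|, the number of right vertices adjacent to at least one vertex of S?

7

The union of neighbours of {1, 2, 3, 7} is {B, C, D, E, F, G, H}, which has 7 elements.
Since |N(S)| = 7 ≥ |S| = 4, Hall's condition holds for this subset.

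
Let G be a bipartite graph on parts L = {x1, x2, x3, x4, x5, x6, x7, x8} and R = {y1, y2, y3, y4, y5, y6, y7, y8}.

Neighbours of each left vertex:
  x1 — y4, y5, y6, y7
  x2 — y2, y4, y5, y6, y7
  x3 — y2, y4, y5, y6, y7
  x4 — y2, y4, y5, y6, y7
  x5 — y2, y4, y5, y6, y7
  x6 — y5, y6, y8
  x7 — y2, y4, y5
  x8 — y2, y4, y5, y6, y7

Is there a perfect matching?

No

The set {x1, x2, x3, x4, x5, x7, x8} has only 5 neighbours ({y2, y4, y5, y6, y7}), so by Hall's theorem at most 6 of the 8 left vertices can be matched.
Hence no matching covers every left vertex.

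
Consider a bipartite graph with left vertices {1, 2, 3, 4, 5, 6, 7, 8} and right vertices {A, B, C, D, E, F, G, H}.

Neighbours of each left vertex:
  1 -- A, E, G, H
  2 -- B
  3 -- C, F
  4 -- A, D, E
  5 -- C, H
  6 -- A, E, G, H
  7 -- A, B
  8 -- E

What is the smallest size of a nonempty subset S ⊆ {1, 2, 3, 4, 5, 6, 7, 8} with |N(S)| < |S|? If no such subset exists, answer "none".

A matching saturating every left vertex exists, for instance 1→H, 2→B, 3→F, 4→D, 5→C, 6→G, 7→A, 8→E.
By Hall's marriage theorem, this means |N(S)| ≥ |S| for every subset S, so no violating subset exists.

none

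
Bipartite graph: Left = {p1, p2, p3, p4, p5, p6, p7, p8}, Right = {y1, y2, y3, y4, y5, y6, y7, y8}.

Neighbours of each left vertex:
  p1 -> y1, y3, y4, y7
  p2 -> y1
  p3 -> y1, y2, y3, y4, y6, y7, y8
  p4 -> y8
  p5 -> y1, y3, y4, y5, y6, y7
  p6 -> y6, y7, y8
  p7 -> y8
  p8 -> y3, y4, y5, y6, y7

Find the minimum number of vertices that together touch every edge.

The 7 edges p1–y3, p2–y1, p3–y4, p4–y8, p5–y5, p6–y6, p8–y7 form a matching, so any vertex cover needs at least 7 vertices (one per matched edge).
Conversely {p1, p2, p3, p5, p6, p8, y8} meets every edge and has exactly 7 vertices, so 7 is optimal.

7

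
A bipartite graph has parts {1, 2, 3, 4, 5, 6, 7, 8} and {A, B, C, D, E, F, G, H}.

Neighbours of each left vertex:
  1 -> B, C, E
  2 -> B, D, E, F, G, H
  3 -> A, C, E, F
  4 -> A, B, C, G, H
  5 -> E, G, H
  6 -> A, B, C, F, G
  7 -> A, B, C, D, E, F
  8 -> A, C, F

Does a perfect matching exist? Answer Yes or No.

For example, pair 1→E, 2→G, 3→C, 4→A, 5→H, 6→B, 7→D, 8→F.
All 8 left vertices are covered.

Yes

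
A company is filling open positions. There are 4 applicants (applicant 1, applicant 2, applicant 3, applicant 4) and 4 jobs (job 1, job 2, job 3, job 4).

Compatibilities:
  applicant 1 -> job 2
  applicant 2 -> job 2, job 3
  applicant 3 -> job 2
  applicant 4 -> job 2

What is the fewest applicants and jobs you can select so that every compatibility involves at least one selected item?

A maximum matching has 2 edges (e.g. applicant 1–job 2, applicant 2–job 3).
By König's theorem the minimum vertex cover has the same size. One such cover is {applicant 2, job 2}.

2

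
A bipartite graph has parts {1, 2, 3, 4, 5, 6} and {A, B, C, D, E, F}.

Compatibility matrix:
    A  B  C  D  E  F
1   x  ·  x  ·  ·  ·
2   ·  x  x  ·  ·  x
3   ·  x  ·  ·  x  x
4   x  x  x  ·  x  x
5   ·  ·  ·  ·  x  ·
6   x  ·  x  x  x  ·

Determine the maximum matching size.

6

A valid assignment of size 6: 1-C, 2-F, 3-B, 4-A, 5-E, 6-D.
This saturates every left vertex, so 6 is the maximum.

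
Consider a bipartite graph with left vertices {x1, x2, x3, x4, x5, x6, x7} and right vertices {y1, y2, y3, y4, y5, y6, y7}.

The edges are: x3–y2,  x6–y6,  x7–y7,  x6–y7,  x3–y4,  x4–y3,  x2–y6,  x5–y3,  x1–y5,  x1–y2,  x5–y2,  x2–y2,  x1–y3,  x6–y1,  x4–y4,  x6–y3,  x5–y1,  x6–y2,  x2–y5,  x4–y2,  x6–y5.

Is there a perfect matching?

Yes

A valid assignment of size 7: x1→y5, x2→y2, x3→y4, x4→y3, x5→y1, x6→y6, x7→y7.
Every left vertex is matched, so this is a perfect matching.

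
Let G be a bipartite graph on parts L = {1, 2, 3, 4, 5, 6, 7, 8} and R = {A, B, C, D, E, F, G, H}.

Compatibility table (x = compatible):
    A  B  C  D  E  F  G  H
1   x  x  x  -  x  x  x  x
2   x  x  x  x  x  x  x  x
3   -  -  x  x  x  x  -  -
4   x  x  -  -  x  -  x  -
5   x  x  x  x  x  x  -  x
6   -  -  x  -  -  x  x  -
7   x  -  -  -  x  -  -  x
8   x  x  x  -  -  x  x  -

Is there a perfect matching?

A valid assignment of size 8: 1-E, 2-A, 3-D, 4-B, 5-F, 6-C, 7-H, 8-G.
Every left vertex is matched, so this is a perfect matching.

Yes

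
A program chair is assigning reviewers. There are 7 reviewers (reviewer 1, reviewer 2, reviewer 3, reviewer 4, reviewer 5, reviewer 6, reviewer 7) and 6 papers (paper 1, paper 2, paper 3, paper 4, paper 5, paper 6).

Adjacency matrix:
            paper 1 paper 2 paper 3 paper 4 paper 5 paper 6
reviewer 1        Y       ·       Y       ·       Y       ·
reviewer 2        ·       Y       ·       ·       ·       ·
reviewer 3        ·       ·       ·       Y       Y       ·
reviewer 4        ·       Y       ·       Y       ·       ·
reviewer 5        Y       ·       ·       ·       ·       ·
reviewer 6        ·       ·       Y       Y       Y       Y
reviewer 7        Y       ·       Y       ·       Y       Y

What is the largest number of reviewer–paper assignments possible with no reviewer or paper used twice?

6

A valid assignment of size 6: reviewer 1–paper 3, reviewer 2–paper 2, reviewer 3–paper 5, reviewer 4–paper 4, reviewer 5–paper 1, reviewer 6–paper 6.
The set {reviewer 1, reviewer 2, reviewer 3, reviewer 4, reviewer 5, reviewer 6, reviewer 7} has only 6 neighbours ({paper 1, paper 2, paper 3, paper 4, paper 5, paper 6}), so by Hall's theorem at most 6 of the 7 reviewers can be matched.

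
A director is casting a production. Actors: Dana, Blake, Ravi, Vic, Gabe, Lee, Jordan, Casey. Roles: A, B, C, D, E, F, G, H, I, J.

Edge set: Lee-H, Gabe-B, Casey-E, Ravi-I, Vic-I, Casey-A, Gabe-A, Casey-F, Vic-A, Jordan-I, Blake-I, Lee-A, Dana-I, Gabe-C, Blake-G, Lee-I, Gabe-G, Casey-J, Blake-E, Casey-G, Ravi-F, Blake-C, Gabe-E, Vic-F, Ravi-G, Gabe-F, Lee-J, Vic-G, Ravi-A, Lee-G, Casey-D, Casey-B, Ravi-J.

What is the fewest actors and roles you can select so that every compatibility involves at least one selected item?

7

The 7 edges Dana–I, Blake–C, Ravi–A, Vic–F, Gabe–E, Lee–G, Casey–J form a matching, so any vertex cover needs at least 7 vertices (one per matched edge).
Conversely {Blake, Ravi, Vic, Gabe, Lee, Casey, I} meets every edge and has exactly 7 vertices, so 7 is optimal.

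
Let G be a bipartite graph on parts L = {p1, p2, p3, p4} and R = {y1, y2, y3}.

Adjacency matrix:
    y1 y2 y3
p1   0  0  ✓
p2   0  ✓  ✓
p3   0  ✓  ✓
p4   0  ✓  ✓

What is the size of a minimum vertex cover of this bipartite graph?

2

{y2, y3} is a vertex cover of size 2: every edge has an endpoint in this set.
No smaller cover exists because p1–y3, p2–y2 is a matching of size 2, and a cover must include an endpoint of each of these disjoint edges (König's theorem).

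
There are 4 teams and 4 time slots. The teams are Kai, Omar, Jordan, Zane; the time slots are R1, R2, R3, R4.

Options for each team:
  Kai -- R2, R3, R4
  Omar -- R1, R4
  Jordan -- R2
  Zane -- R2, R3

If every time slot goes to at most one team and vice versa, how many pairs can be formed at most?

For example, pair Kai→R4, Omar→R1, Jordan→R2, Zane→R3.
All 4 teams are matched, so no larger matching exists.

4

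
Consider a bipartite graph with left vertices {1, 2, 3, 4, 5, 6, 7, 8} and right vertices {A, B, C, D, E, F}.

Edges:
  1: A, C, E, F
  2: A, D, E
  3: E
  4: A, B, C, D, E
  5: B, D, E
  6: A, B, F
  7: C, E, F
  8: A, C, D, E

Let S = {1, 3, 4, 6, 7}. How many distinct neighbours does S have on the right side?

The union of neighbours of {1, 3, 4, 6, 7} is {A, B, C, D, E, F}, which has 6 elements.
Since |N(S)| = 6 ≥ |S| = 5, Hall's condition holds for this subset.

6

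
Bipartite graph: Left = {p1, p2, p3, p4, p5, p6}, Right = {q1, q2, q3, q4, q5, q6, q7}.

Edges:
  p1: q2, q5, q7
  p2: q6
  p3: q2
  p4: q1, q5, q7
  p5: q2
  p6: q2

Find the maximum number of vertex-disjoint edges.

4

For example, pair p1-q5, p2-q6, p3-q2, p4-q7.
The set {p3, p5, p6} has only 1 neighbour ({q2}), so by Hall's theorem at most 4 of the 6 left vertices can be matched.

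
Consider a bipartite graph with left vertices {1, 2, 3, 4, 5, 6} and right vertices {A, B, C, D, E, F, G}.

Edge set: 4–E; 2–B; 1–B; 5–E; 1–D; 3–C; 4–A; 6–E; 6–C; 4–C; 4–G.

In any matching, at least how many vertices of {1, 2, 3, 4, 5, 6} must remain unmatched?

One maximum matching: 1→D, 2→B, 3→C, 4→G, 5→E.
The set {3, 5, 6} has only 2 neighbours ({C, E}), so by Hall's theorem at most 5 of the 6 left vertices can be matched.
That matches 5 of the 6, leaving 1 unmatched; no matching can do better.

1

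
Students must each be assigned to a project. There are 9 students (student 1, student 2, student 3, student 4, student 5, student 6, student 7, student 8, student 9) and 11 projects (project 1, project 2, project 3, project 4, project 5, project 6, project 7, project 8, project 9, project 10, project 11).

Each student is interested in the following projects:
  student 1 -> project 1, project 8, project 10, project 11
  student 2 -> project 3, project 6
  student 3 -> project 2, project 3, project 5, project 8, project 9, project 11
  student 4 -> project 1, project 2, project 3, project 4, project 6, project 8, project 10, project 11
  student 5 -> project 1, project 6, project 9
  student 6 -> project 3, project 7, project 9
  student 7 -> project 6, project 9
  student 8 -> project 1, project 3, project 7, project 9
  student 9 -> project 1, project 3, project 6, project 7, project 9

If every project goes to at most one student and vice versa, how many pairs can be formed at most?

8

One maximum matching: student 1–project 8, student 2–project 3, student 3–project 2, student 4–project 10, student 5–project 1, student 6–project 7, student 7–project 6, student 8–project 9.
The set {student 2, student 5, student 6, student 7, student 8, student 9} has only 5 neighbours ({project 1, project 3, project 6, project 7, project 9}), so by Hall's theorem at most 8 of the 9 students can be matched.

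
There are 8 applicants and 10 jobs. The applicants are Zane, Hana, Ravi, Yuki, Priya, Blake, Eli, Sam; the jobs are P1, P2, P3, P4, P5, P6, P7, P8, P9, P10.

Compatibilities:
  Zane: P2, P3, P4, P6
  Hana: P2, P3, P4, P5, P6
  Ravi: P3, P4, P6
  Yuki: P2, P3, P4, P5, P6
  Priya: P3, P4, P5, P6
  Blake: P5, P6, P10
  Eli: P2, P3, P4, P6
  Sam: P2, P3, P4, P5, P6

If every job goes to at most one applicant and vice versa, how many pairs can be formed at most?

6

A valid assignment of size 6: Zane→P4, Hana→P2, Ravi→P6, Yuki→P3, Priya→P5, Blake→P10.
The set {Zane, Hana, Ravi, Yuki, Priya, Eli, Sam} has only 5 neighbours ({P2, P3, P4, P5, P6}), so by Hall's theorem at most 6 of the 8 applicants can be matched.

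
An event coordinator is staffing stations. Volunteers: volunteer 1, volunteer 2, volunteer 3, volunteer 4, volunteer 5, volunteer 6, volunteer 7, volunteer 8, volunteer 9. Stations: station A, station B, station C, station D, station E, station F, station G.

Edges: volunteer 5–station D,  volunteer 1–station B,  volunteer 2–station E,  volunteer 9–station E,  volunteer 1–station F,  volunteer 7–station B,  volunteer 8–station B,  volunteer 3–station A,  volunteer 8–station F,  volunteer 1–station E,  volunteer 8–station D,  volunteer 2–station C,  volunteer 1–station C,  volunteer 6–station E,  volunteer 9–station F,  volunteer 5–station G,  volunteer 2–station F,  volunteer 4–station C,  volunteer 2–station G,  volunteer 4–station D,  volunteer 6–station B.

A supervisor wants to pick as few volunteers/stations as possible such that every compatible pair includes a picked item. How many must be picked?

A maximum matching has 7 edges (e.g. volunteer 1–station C, volunteer 2–station F, volunteer 3–station A, volunteer 4–station D, volunteer 5–station G, volunteer 6–station E, volunteer 7–station B).
By König's theorem the minimum vertex cover has the same size. One such cover is {volunteer 3, station B, station C, station D, station E, station F, station G}.

7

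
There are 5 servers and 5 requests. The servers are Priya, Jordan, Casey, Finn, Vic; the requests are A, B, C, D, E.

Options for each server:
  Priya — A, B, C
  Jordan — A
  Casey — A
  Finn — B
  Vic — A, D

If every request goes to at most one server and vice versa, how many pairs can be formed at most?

A valid assignment of size 4: Priya-C, Jordan-A, Finn-B, Vic-D.
The set {Jordan, Casey} has only 1 neighbour ({A}), so by Hall's theorem at most 4 of the 5 servers can be matched.

4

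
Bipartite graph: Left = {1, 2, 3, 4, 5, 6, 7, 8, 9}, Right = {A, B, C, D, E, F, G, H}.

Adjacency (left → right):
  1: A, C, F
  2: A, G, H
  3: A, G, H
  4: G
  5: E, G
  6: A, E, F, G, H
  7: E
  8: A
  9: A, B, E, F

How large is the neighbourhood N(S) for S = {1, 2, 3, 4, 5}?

The union of neighbours of {1, 2, 3, 4, 5} is {A, C, E, F, G, H}, which has 6 elements.
Since |N(S)| = 6 ≥ |S| = 5, Hall's condition holds for this subset.

6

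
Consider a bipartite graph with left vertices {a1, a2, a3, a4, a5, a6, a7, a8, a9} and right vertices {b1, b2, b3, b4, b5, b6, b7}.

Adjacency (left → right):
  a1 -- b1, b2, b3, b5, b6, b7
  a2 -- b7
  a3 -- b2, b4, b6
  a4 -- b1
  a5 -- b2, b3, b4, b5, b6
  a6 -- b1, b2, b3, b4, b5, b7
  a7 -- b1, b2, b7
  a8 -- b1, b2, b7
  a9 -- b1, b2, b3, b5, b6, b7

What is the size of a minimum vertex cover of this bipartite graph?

7

A maximum matching has 7 edges (e.g. a1–b5, a2–b7, a3–b6, a4–b1, a5–b3, a6–b4, a7–b2).
By König's theorem the minimum vertex cover has the same size. One such cover is {b1, b2, b3, b4, b5, b6, b7}.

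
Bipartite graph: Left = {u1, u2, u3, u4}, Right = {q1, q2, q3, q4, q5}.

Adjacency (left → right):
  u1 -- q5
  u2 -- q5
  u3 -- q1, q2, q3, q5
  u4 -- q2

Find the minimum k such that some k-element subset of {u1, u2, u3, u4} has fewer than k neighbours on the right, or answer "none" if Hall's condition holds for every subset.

2

Take S = {u1, u2}. Its neighbourhood is {q5}, so |N(S)| = 1 < |S| = 2.
No single vertex violates Hall's condition since each has at least one neighbour, so 2 is the minimum.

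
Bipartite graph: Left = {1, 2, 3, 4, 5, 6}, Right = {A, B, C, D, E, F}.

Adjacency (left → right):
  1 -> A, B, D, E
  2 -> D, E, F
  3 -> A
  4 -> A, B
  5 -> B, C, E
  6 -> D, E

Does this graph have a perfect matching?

Yes

A valid assignment of size 6: 1–D, 2–F, 3–A, 4–B, 5–C, 6–E.
Every left vertex is matched, so this is a perfect matching.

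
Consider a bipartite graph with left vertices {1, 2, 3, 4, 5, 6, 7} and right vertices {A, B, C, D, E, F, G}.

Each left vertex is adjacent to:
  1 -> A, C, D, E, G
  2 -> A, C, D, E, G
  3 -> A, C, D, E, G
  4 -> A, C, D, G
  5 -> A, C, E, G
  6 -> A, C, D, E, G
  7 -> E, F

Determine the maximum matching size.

6

A valid assignment of size 6: 1-D, 2-G, 3-A, 4-C, 5-E, 7-F.
The set {1, 2, 3, 4, 5, 6} has only 5 neighbours ({A, C, D, E, G}), so by Hall's theorem at most 6 of the 7 left vertices can be matched.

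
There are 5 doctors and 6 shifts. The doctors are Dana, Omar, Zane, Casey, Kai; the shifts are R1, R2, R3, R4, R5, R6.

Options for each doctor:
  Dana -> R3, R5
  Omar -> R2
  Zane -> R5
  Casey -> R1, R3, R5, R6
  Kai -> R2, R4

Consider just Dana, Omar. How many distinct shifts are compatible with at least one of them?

3

The union of neighbours of {Dana, Omar} is {R2, R3, R5}, which has 3 elements.
Since |N(S)| = 3 ≥ |S| = 2, Hall's condition holds for this subset.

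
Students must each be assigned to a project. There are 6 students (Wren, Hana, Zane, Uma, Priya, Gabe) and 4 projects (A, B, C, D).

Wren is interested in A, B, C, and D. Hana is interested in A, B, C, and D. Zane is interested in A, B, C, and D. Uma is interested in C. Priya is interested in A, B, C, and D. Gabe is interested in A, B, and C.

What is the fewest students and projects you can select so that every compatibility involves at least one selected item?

4

The 4 edges Wren–A, Hana–B, Zane–D, Uma–C form a matching, so any vertex cover needs at least 4 vertices (one per matched edge).
Conversely {A, B, C, D} meets every edge and has exactly 4 vertices, so 4 is optimal.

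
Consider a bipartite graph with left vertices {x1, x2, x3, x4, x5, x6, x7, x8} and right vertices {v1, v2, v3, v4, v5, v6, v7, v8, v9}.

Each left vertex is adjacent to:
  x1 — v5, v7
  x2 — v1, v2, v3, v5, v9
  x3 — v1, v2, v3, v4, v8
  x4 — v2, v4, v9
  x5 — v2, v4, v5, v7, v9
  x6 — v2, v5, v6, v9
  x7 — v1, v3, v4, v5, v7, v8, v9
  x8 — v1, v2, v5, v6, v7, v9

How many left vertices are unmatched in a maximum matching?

0

A valid assignment of size 8: x1–v7, x2–v3, x3–v1, x4–v4, x5–v5, x6–v6, x7–v8, x8–v2.
All 8 left vertices are matched, so no larger matching exists.
That matches 8 of the 8, leaving 0 unmatched; no matching can do better.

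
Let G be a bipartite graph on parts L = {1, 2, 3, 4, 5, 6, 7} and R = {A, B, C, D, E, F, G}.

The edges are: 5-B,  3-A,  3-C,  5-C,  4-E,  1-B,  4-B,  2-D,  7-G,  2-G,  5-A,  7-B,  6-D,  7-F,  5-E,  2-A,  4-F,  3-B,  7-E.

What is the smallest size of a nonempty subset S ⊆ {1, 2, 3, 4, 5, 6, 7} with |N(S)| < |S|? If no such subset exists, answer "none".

A matching saturating every left vertex exists, for instance 1→B, 2→G, 3→A, 4→F, 5→C, 6→D, 7→E.
By Hall's marriage theorem, this means |N(S)| ≥ |S| for every subset S, so no violating subset exists.

none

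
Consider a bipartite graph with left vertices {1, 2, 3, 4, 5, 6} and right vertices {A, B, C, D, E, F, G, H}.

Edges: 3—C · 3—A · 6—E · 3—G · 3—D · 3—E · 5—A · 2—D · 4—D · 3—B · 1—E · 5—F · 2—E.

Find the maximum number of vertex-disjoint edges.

4

A valid assignment of size 4: 1-E, 2-D, 3-G, 5-F.
The set {1, 2, 4, 6} has only 2 neighbours ({D, E}), so by Hall's theorem at most 4 of the 6 left vertices can be matched.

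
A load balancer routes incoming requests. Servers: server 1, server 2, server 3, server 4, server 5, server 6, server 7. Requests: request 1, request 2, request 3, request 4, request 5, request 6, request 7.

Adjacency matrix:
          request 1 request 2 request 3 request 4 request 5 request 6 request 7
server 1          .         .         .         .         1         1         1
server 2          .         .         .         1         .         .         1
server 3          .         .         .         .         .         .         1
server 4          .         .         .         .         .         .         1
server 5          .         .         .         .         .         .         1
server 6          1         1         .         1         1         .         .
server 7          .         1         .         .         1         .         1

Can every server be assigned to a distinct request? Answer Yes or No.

The set {server 3, server 4, server 5} has only 1 neighbour ({request 7}), so by Hall's theorem at most 5 of the 7 servers can be matched.
Hence no matching covers every server.

No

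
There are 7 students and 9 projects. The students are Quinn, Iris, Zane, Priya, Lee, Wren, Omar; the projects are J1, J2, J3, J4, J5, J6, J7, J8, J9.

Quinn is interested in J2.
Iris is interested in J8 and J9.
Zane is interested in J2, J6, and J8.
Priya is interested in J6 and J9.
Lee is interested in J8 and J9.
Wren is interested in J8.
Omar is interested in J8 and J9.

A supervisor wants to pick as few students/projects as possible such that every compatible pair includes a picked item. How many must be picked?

The 4 edges Quinn–J2, Iris–J8, Zane–J6, Priya–J9 form a matching, so any vertex cover needs at least 4 vertices (one per matched edge).
Conversely {J2, J6, J8, J9} meets every edge and has exactly 4 vertices, so 4 is optimal.

4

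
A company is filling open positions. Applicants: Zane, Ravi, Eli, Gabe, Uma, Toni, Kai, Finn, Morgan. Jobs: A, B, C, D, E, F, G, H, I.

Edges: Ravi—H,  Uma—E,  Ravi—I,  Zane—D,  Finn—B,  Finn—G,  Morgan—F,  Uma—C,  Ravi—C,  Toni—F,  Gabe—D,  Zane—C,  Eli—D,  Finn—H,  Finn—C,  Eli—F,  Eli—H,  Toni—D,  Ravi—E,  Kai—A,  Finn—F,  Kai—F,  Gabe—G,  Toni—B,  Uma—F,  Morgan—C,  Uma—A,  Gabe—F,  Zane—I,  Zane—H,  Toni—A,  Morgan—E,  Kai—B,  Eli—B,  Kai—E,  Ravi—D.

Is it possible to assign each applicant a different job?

A valid assignment of size 9: Zane-C, Ravi-I, Eli-H, Gabe-D, Uma-A, Toni-F, Kai-B, Finn-G, Morgan-E.
All 9 applicants are covered.

Yes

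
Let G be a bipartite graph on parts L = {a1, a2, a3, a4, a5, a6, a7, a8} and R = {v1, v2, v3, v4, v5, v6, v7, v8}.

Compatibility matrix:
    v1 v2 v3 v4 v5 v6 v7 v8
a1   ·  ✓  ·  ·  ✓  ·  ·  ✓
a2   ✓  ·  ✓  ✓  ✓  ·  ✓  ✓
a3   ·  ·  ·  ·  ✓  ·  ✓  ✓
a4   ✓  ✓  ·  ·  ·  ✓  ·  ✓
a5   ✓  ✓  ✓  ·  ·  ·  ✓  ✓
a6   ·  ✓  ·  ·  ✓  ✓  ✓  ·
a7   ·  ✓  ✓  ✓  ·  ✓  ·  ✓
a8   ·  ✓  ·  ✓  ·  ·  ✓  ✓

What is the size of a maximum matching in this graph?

A valid assignment of size 8: a1–v8, a2–v3, a3–v5, a4–v6, a5–v1, a6–v7, a7–v4, a8–v2.
This saturates every left vertex, so 8 is the maximum.

8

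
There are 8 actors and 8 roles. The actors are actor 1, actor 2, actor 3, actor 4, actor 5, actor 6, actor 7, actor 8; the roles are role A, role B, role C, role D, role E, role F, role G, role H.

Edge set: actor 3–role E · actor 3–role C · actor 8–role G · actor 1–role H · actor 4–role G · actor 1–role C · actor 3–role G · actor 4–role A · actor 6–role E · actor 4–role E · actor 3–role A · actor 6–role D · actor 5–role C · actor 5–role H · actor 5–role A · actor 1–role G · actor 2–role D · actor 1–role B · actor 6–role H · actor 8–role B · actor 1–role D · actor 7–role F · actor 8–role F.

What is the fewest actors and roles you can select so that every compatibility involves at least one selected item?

The 8 edges actor 1–role B, actor 2–role D, actor 3–role E, actor 4–role A, actor 5–role C, actor 6–role H, actor 7–role F, actor 8–role G form a matching, so any vertex cover needs at least 8 vertices (one per matched edge).
Conversely {actor 1, actor 2, actor 3, actor 4, actor 5, actor 6, actor 7, actor 8} meets every edge and has exactly 8 vertices, so 8 is optimal.

8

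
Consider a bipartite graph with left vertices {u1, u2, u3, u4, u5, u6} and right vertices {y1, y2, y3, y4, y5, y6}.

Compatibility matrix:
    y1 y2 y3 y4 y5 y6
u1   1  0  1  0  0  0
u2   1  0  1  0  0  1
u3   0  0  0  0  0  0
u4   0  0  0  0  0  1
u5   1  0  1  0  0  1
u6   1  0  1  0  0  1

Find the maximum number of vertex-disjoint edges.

For example, pair u1-y1, u2-y3, u4-y6.
The set {u1, u2, u3, u4, u5, u6} has only 3 neighbours ({y1, y3, y6}), so by Hall's theorem at most 3 of the 6 left vertices can be matched.

3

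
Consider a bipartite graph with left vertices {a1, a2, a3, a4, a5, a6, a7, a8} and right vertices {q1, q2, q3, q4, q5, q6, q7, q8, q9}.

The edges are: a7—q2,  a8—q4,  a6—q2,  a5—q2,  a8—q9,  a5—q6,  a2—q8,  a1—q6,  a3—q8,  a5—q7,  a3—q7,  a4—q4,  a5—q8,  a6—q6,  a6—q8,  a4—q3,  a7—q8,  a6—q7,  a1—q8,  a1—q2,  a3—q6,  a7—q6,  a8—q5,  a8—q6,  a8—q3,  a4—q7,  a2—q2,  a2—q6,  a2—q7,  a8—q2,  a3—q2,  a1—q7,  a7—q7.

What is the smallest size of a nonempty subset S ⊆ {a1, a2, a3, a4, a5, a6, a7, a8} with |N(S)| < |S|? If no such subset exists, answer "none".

5

Take S = {a1, a2, a3, a5, a6}. Its neighbourhood is {q2, q6, q7, q8}, so |N(S)| = 4 < |S| = 5.
Every subset of size less than 5 has at least as many neighbours as members, so 5 is the minimum.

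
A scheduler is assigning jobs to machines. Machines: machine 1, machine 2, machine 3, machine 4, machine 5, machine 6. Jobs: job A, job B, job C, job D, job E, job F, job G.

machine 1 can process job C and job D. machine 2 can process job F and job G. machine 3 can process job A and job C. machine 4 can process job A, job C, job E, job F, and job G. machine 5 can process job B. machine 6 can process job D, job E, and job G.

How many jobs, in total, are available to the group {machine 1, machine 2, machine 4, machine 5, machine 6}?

7

The union of neighbours of {machine 1, machine 2, machine 4, machine 5, machine 6} is {job A, job B, job C, job D, job E, job F, job G}, which has 7 elements.
Since |N(S)| = 7 ≥ |S| = 5, Hall's condition holds for this subset.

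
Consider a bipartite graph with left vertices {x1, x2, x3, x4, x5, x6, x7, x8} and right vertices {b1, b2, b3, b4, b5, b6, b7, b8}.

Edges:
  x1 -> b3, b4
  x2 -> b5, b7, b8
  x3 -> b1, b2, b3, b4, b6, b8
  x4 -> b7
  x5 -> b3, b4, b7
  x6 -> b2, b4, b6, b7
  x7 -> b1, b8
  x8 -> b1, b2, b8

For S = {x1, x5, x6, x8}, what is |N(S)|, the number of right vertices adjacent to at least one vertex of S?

The union of neighbours of {x1, x5, x6, x8} is {b1, b2, b3, b4, b6, b7, b8}, which has 7 elements.
Since |N(S)| = 7 ≥ |S| = 4, Hall's condition holds for this subset.

7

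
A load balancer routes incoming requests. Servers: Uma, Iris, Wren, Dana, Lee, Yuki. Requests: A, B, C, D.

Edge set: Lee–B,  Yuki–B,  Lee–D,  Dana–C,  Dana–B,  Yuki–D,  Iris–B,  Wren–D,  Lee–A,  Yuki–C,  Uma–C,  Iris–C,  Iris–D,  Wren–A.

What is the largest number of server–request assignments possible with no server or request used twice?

4

One maximum matching: Uma→C, Iris→D, Wren→A, Dana→B.
The set {Uma, Iris, Wren, Dana, Lee, Yuki} has only 4 neighbours ({A, B, C, D}), so by Hall's theorem at most 4 of the 6 servers can be matched.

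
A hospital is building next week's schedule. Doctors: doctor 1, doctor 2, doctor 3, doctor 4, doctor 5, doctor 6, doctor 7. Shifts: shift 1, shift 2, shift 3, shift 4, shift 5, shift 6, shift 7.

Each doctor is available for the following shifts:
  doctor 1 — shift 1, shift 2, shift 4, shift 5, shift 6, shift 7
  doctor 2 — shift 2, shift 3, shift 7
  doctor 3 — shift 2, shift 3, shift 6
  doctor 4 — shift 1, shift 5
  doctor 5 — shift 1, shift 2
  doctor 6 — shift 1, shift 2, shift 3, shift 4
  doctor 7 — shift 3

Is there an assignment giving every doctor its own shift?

For example, pair doctor 1→shift 7, doctor 2→shift 2, doctor 3→shift 6, doctor 4→shift 5, doctor 5→shift 1, doctor 6→shift 4, doctor 7→shift 3.
Every doctor is matched, so this is a perfect matching.

Yes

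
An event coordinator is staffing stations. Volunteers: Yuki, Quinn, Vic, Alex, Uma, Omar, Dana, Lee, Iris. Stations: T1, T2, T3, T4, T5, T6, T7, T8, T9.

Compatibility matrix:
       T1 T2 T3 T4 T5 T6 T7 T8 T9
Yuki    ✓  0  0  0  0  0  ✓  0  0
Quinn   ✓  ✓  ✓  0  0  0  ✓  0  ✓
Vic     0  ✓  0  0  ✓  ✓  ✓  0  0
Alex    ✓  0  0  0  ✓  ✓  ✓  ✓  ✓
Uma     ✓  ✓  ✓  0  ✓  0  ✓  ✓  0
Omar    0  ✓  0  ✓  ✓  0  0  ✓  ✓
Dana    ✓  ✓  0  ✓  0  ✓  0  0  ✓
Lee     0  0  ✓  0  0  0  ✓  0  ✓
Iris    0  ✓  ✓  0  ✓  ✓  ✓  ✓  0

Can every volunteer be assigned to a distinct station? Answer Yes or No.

A valid assignment of size 9: Yuki-T1, Quinn-T3, Vic-T2, Alex-T6, Uma-T5, Omar-T8, Dana-T4, Lee-T9, Iris-T7.
Every volunteer is matched, so this is a perfect matching.

Yes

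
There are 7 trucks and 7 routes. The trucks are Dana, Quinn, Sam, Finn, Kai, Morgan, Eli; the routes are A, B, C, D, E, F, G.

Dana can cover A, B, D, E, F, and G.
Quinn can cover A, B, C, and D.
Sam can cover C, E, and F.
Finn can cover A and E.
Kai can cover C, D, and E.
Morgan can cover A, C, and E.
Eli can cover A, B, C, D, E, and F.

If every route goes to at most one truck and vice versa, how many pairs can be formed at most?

7

One maximum matching: Dana-G, Quinn-B, Sam-F, Finn-E, Kai-D, Morgan-C, Eli-A.
This saturates every truck, so 7 is the maximum.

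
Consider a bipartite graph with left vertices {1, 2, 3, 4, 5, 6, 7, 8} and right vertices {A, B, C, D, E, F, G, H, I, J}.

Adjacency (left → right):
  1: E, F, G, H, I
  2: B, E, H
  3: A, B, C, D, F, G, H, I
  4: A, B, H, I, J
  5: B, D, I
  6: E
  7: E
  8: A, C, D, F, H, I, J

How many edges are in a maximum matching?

One maximum matching: 1-H, 2-B, 3-G, 4-A, 5-D, 6-E, 8-J.
The set {6, 7} has only 1 neighbour ({E}), so by Hall's theorem at most 7 of the 8 left vertices can be matched.

7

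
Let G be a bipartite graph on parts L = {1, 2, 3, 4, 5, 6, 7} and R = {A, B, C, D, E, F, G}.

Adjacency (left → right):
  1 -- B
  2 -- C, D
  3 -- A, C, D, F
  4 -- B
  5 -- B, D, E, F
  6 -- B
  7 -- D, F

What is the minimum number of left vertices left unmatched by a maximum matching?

2

One maximum matching: 1–B, 2–D, 3–C, 5–E, 7–F.
The set {1, 4, 6} has only 1 neighbour ({B}), so by Hall's theorem at most 5 of the 7 left vertices can be matched.
That matches 5 of the 7, leaving 2 unmatched; no matching can do better.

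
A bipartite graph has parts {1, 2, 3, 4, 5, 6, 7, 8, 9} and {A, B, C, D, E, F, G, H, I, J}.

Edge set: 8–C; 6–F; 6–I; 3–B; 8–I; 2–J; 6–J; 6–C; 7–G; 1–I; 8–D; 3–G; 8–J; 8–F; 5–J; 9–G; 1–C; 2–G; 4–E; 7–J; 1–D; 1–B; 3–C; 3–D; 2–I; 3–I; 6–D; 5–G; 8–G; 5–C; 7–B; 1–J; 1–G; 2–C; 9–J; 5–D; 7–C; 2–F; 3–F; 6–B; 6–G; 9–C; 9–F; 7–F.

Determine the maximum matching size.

8

One maximum matching: 1→D, 2→I, 3→F, 4→E, 5→C, 6→B, 7→G, 8→J.
The set {1, 2, 3, 5, 6, 7, 8, 9} has only 7 neighbours ({B, C, D, F, G, I, J}), so by Hall's theorem at most 8 of the 9 left vertices can be matched.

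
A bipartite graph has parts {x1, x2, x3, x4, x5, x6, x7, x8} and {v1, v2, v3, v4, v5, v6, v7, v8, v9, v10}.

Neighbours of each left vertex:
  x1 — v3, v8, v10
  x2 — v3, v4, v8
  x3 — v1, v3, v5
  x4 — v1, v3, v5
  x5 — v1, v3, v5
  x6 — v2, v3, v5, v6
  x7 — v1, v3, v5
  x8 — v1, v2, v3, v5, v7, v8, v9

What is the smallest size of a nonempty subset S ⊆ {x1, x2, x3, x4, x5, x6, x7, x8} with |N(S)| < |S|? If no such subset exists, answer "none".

4

Take S = {x3, x4, x5, x7}. Its neighbourhood is {v1, v3, v5}, so |N(S)| = 3 < |S| = 4.
Every subset of size less than 4 has at least as many neighbours as members, so 4 is the minimum.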